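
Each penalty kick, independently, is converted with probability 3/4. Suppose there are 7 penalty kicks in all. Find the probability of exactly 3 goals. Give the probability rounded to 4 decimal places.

X ~ Binomial(n=7, p=0.75).
P(X=3) = C(7,3) · p^3 · (1−p)^4
= 35 · 0.42188 · 0.0039062 = 0.057678

0.0577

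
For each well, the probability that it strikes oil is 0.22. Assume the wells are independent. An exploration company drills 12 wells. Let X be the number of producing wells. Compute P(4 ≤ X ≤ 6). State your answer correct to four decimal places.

X ~ Binomial(12, 0.22); P(4 ≤ X ≤ 6) = Σ C(12,k) p^k (1−p)^(12−k) over k:
  k=4: C(12,4)·0.22^4·0.78^8 = 0.158874
  k=5: C(12,5)·0.22^5·0.78^7 = 0.071697
  k=6: C(12,6)·0.22^6·0.78^6 = 0.023593
Total = 0.254164

0.2542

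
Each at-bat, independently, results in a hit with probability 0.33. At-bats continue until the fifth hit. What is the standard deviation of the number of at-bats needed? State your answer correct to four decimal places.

Y = total at-bats until the fifth success; negative binomial with r=5, p=0.33.
SD(Y) = √[r(1−p)/p²] = √(30.762167) = 5.546365

5.5464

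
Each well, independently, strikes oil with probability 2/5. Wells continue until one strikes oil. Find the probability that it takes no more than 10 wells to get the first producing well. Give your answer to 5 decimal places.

Y = number of wells to the first success; geometric, p = 0.40.
P(Y ≤ 10) = 1 − (1−p)^10 = 1 − 0.0060466 = 0.9939534

0.99395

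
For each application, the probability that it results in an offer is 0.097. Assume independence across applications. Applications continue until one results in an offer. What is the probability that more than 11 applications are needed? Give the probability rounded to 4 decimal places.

0.3255

Y = number of applications to the first success; geometric, p = 0.097.
P(Y > 11) = P(first 11 all fail) = (1−p)^11 = 0.325511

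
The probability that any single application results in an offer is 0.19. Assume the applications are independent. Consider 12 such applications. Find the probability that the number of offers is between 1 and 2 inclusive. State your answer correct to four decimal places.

0.5142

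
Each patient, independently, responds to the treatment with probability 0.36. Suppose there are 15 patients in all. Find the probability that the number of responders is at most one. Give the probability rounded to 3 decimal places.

0.012

X ~ Binomial(15, 0.36); P(X ≤ 1) = Σ C(15,k) p^k (1−p)^(15−k) over k:
  k=0: C(15,0)·0.36^0·0.64^15 = 0.00124
  k=1: C(15,1)·0.36^1·0.64^14 = 0.01045
Total = 0.01168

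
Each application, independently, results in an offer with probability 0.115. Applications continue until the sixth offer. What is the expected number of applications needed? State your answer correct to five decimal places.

52.17391

Y = total applications until the sixth success; negative binomial with r=6, p=0.115.
E[Y] = r / p = 6 / 0.115 = 52.1739130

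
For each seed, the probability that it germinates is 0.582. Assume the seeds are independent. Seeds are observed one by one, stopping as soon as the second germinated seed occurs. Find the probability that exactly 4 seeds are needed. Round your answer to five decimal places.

Y = trial on which the second success occurs; negative binomial, r=2, p=0.582.
P(Y=4) = C(3,1) · p^2 · (1−p)^2
= 3 · 0.33872 · 0.17472 = 0.1775496

0.17755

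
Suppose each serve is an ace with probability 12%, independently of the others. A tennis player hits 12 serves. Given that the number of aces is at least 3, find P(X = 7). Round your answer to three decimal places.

0.001

X ~ Binomial(12, 0.12). Want P(X=7 | X≥3) = P(X=7) / P(X≥3).
P(X=7) = C(12,7)·0.12^7·0.88^5 = 0.00015
P(X≥3) = 1 − 0.21567 − 0.35292 − 0.26469 = 0.16673
Ratio = 0.00015 / 0.16673 = 0.00090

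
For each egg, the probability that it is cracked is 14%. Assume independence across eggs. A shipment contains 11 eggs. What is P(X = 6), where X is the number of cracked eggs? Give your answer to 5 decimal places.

X ~ Binomial(n=11, p=0.14).
P(X=6) = C(11,6) · p^6 · (1−p)^5
= 462 · 7.5295e-06 · 0.47043 = 0.0016364

0.00164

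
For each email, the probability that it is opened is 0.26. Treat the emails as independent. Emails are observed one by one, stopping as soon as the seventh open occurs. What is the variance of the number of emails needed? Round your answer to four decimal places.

Y = total emails until the seventh success; negative binomial with r=7, p=0.26.
Var(Y) = r(1−p)/p² = 7·0.74 / 0.26² = 76.627219

76.6272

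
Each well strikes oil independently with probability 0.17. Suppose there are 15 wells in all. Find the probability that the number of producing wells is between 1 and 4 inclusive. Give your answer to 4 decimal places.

0.8428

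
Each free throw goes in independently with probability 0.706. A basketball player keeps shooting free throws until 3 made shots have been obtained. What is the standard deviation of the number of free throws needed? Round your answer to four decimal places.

1.3302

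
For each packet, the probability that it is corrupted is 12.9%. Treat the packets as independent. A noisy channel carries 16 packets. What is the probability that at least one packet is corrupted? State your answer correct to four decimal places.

P(at least one) = 1 − P(none) = 1 − (1 − 0.129)^16
= 1 − 0.109721 = 0.890279

0.8903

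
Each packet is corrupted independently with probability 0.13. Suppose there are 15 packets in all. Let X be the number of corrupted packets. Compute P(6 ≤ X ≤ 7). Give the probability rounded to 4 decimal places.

0.0082

X ~ Binomial(15, 0.13); P(6 ≤ X ≤ 7) = Σ C(15,k) p^k (1−p)^(15−k) over k:
  k=6: C(15,6)·0.13^6·0.87^9 = 0.006898
  k=7: C(15,7)·0.13^7·0.87^8 = 0.001325
Total = 0.008224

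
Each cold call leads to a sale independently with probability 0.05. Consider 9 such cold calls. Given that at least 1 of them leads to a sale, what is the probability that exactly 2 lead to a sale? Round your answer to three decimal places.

0.170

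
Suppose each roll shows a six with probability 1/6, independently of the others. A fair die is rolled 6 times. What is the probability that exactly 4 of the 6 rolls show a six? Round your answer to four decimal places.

0.0080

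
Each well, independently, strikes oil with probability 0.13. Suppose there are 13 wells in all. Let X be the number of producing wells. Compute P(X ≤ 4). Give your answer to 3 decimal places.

X ~ Binomial(13, 0.13); P(X ≤ 4) = Σ C(13,k) p^k (1−p)^(13−k) over k:
  k=0: C(13,0)·0.13^0·0.87^13 = 0.16359
  k=1: C(13,1)·0.13^1·0.87^12 = 0.31777
  k=2: C(13,2)·0.13^2·0.87^11 = 0.28490
  k=3: C(13,3)·0.13^3·0.87^10 = 0.15609
  k=4: C(13,4)·0.13^4·0.87^9 = 0.05831
Total = 0.98067

0.981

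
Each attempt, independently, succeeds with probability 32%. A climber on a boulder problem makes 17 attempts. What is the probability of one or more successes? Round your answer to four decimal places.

P(at least one) = 1 − P(none) = 1 − (1 − 0.32)^17
= 1 − 0.001421 = 0.998579

0.9986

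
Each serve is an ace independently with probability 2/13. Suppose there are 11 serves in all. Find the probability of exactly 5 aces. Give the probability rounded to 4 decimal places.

0.0146

X ~ Binomial(n=11, p=0.153846).
P(X=5) = C(11,5) · p^5 · (1−p)^6
= 462 · 8.6185e-05 · 0.36703 = 0.014614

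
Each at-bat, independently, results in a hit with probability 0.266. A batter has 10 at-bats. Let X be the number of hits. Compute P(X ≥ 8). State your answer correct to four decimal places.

0.0007

X ~ Binomial(10, 0.266); P(X ≥ 8) = Σ C(10,k) p^k (1−p)^(10−k) over k:
  k=8: C(10,8)·0.266^8·0.734^2 = 0.000608
  k=9: C(10,9)·0.266^9·0.734^1 = 0.000049
  k=10: C(10,10)·0.266^10·0.734^0 = 0.000002
Total = 0.000658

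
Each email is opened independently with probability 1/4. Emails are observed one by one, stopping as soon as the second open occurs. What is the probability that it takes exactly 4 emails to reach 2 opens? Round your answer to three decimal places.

Y = trial on which the second success occurs; negative binomial, r=2, p=0.25.
P(Y=4) = C(3,1) · p^2 · (1−p)^2
= 3 · 0.0625 · 0.5625 = 0.10547

0.105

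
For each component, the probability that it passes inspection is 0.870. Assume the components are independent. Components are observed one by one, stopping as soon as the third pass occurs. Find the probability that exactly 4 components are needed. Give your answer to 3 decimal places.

0.257

Y = trial on which the third success occurs; negative binomial, r=3, p=0.87.
P(Y=4) = C(3,2) · p^3 · (1−p)^1
= 3 · 0.6585 · 0.13 = 0.25682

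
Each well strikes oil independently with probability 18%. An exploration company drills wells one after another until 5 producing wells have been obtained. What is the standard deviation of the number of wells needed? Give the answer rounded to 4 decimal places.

11.2491

Y = total wells until the fifth success; negative binomial with r=5, p=0.18.
SD(Y) = √[r(1−p)/p²] = √(126.543210) = 11.249143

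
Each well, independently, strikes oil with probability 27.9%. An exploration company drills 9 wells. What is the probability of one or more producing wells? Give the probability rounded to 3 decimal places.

0.947

P(at least one) = 1 − P(none) = 1 − (1 − 0.279)^9
= 1 − 0.05265 = 0.94735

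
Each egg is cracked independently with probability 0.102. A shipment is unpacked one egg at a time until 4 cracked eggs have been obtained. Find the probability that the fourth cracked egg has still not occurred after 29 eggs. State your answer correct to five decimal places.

Needing more than 29 eggs ⇔ fewer than 4 successes in the first 29. With X ~ Binomial(29, 0.102), P(Y > 29) = P(X ≤ 3).
  k=0: C(29,0)·0.102^0·0.898^29 = 0.0441584
  k=1: C(29,1)·0.102^1·0.898^28 = 0.1454573
  k=2: C(29,2)·0.102^2·0.898^27 = 0.2313063
  k=3: C(29,3)·0.102^3·0.898^26 = 0.2364579
P(X ≤ 3) = 0.6573800

0.65738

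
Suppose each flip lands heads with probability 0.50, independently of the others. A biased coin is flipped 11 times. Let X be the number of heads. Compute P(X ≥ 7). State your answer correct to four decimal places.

X ~ Binomial(11, 0.50); P(X ≥ 7) = Σ C(11,k) p^k (1−p)^(11−k) over k:
  k=7: C(11,7)·0.50^7·0.50^4 = 0.161133
  k=8: C(11,8)·0.50^8·0.50^3 = 0.080566
  k=9: C(11,9)·0.50^9·0.50^2 = 0.026855
  k=10: C(11,10)·0.50^10·0.50^1 = 0.005371
  k=11: C(11,11)·0.50^11·0.50^0 = 0.000488
Total = 0.274414

0.2744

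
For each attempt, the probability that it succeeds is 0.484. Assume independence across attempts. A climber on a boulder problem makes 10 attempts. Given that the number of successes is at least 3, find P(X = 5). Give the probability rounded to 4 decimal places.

0.2624

X ~ Binomial(10, 0.484). Want P(X=5 | X≥3) = P(X=5) / P(X≥3).
P(X=5) = C(10,5)·0.484^5·0.516^5 = 0.244836
P(X≥3) = 1 − 0.001338 − 0.012551 − 0.052979 = 0.933132
Ratio = 0.244836 / 0.933132 = 0.262381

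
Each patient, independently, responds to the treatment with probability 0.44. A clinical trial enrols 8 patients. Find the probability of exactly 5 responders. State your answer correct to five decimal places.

0.16219

X ~ Binomial(n=8, p=0.44).
P(X=5) = C(8,5) · p^5 · (1−p)^3
= 56 · 0.016492 · 0.17562 = 0.1621868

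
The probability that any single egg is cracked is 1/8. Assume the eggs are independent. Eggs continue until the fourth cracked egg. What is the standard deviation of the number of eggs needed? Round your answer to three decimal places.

14.967

Y = total eggs until the fourth success; negative binomial with r=4, p=0.125.
SD(Y) = √[r(1−p)/p²] = √(224.00000) = 14.96663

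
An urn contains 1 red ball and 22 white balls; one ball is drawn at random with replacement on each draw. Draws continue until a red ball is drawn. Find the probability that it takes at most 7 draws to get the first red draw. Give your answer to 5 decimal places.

0.26741

Y = number of draws to the first success; geometric, p = 0.043478.
P(Y ≤ 7) = 1 − (1−p)^7 = 1 − 0.7325949 = 0.2674051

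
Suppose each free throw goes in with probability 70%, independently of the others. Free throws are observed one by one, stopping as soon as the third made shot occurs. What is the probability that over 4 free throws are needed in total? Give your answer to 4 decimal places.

Needing more than 4 free throws ⇔ fewer than 3 successes in the first 4. With X ~ Binomial(4, 0.70), P(Y > 4) = P(X ≤ 2).
  k=0: C(4,0)·0.70^0·0.30^4 = 0.008100
  k=1: C(4,1)·0.70^1·0.30^3 = 0.075600
  k=2: C(4,2)·0.70^2·0.30^2 = 0.264600
P(X ≤ 2) = 0.348300

0.3483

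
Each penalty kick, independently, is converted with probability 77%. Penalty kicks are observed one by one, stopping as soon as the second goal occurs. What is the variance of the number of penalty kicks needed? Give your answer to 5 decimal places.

0.77585

Y = total penalty kicks until the second success; negative binomial with r=2, p=0.77.
Var(Y) = r(1−p)/p² = 2·0.23 / 0.77² = 0.7758475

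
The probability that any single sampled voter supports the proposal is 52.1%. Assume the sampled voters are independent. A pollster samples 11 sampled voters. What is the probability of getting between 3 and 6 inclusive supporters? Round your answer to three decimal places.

0.653

X ~ Binomial(11, 0.521); P(3 ≤ X ≤ 6) = Σ C(11,k) p^k (1−p)^(11−k) over k:
  k=3: C(11,3)·0.521^3·0.479^8 = 0.06467
  k=4: C(11,4)·0.521^4·0.479^7 = 0.14067
  k=5: C(11,5)·0.521^5·0.479^6 = 0.21421
  k=6: C(11,6)·0.521^6·0.479^5 = 0.23299
Total = 0.65255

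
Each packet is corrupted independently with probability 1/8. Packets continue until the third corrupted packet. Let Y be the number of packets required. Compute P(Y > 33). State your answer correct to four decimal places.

Needing more than 33 packets ⇔ fewer than 3 successes in the first 33. With X ~ Binomial(33, 0.125), P(Y > 33) = P(X ≤ 2).
  k=0: C(33,0)·0.125^0·0.875^33 = 0.012197
  k=1: C(33,1)·0.125^1·0.875^32 = 0.057502
  k=2: C(33,2)·0.125^2·0.875^31 = 0.131433
P(X ≤ 2) = 0.201132

0.2011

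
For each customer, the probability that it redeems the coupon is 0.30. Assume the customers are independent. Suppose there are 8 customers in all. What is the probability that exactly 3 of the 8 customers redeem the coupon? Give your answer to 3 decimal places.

0.254

X ~ Binomial(n=8, p=0.30).
P(X=3) = C(8,3) · p^3 · (1−p)^5
= 56 · 0.027 · 0.16807 = 0.25412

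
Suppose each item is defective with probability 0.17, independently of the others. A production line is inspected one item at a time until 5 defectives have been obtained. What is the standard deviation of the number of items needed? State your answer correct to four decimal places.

11.9833

Y = total items until the fifth success; negative binomial with r=5, p=0.17.
SD(Y) = √[r(1−p)/p²] = √(143.598616) = 11.983264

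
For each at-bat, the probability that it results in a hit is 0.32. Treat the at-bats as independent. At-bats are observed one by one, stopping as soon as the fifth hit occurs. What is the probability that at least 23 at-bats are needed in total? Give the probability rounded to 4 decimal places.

Needing more than 22 at-bats ⇔ fewer than 5 successes in the first 22. With X ~ Binomial(22, 0.32), P(Y > 22) = P(X ≤ 4).
  k=0: C(22,0)·0.32^0·0.68^22 = 0.000207
  k=1: C(22,1)·0.32^1·0.68^21 = 0.002139
  k=2: C(22,2)·0.32^2·0.68^20 = 0.010570
  k=3: C(22,3)·0.32^3·0.68^19 = 0.033162
  k=4: C(22,4)·0.32^4·0.68^18 = 0.074127
P(X ≤ 4) = 0.120205

0.1202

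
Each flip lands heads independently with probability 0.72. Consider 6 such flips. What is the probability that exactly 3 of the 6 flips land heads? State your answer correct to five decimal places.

X ~ Binomial(n=6, p=0.72).
P(X=3) = C(6,3) · p^3 · (1−p)^3
= 20 · 0.37325 · 0.021952 = 0.1638708

0.16387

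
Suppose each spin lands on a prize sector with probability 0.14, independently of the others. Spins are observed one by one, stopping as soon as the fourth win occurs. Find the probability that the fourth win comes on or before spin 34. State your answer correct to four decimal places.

0.7201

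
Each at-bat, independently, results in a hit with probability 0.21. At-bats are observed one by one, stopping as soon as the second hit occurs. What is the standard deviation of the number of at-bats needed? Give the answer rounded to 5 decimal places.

Y = total at-bats until the second success; negative binomial with r=2, p=0.21.
SD(Y) = √[r(1−p)/p²] = √(35.8276644) = 5.9856215

5.98562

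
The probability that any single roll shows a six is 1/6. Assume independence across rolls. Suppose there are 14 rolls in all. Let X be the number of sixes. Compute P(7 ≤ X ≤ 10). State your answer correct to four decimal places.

0.0041

X ~ Binomial(14, 0.166667); P(7 ≤ X ≤ 10) = Σ C(14,k) p^k (1−p)^(14−k) over k:
  k=7: C(14,7)·0.166667^7·0.833333^7 = 0.003422
  k=8: C(14,8)·0.166667^8·0.833333^6 = 0.000599
  k=9: C(14,9)·0.166667^9·0.833333^5 = 0.000080
  k=10: C(14,10)·0.166667^10·0.833333^4 = 0.000008
Total = 0.004108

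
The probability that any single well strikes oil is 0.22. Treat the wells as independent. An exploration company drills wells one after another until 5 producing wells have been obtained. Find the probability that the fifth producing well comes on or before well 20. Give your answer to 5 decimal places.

Finishing within 20 wells ⇔ at least 5 successes in the first 20. With X ~ Binomial(20, 0.22), P(Y ≤ 20) = 1 − P(X ≤ 4).
  k=0: C(20,0)·0.22^0·0.78^20 = 0.0069485
  k=1: C(20,1)·0.22^1·0.78^19 = 0.0391968
  k=2: C(20,2)·0.22^2·0.78^18 = 0.1050272
  k=3: C(20,3)·0.22^3·0.78^17 = 0.1777383
  k=4: C(20,4)·0.22^4·0.78^16 = 0.2130581
1 − 0.5419690 = 0.4580310

0.45803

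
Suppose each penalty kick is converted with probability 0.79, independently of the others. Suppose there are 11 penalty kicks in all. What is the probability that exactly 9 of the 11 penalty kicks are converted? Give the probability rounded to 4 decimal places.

0.2907

X ~ Binomial(n=11, p=0.79).
P(X=9) = C(11,9) · p^9 · (1−p)^2
= 55 · 0.11985 · 0.0441 = 0.290700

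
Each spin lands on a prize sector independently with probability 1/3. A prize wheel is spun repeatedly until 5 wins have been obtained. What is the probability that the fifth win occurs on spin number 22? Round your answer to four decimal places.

Y = trial on which the fifth success occurs; negative binomial, r=5, p=0.333333.
P(Y=22) = C(21,4) · p^5 · (1−p)^17
= 5985 · 0.0041152 · 0.001015 = 0.024998

0.0250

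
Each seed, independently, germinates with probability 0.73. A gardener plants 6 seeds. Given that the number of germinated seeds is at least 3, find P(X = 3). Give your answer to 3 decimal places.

0.161

X ~ Binomial(6, 0.73). Want P(X=3 | X≥3) = P(X=3) / P(X≥3).
P(X=3) = C(6,3)·0.73^3·0.27^3 = 0.15314
P(X≥3) = 1 − 0.00039 − 0.00628 − 0.04248 = 0.95085
Ratio = 0.15314 / 0.95085 = 0.16106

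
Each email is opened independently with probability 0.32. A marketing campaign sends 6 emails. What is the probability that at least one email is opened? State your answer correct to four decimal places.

0.9011

P(at least one) = 1 − P(none) = 1 − (1 − 0.32)^6
= 1 − 0.098867 = 0.901133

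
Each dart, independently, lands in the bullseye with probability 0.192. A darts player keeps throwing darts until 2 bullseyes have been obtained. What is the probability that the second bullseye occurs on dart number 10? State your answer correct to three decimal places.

0.060

Y = trial on which the second success occurs; negative binomial, r=2, p=0.192.
P(Y=10) = C(9,1) · p^2 · (1−p)^8
= 9 · 0.036864 · 0.18167 = 0.06027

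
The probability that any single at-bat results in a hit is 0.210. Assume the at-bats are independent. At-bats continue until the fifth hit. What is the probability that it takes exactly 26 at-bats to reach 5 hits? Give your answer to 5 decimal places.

Y = trial on which the fifth success occurs; negative binomial, r=5, p=0.21.
P(Y=26) = C(25,4) · p^5 · (1−p)^21
= 12650 · 0.00040841 · 0.0070822 = 0.0365895

0.03659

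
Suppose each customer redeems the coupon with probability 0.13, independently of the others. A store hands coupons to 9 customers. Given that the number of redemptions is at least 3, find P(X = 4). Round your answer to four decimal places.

0.1777

X ~ Binomial(9, 0.13). Want P(X=4 | X≥3) = P(X=4) / P(X≥3).
P(X=4) = C(9,4)·0.13^4·0.87^5 = 0.017937
P(X≥3) = 1 − 0.285544 − 0.384008 − 0.229522 = 0.100926
Ratio = 0.017937 / 0.100926 = 0.177720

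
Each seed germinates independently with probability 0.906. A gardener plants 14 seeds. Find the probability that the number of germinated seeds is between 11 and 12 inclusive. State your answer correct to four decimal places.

X ~ Binomial(14, 0.906); P(11 ≤ X ≤ 12) = Σ C(14,k) p^k (1−p)^(14−k) over k:
  k=11: C(14,11)·0.906^11·0.094^3 = 0.102069
  k=12: C(14,12)·0.906^12·0.094^2 = 0.245944
Total = 0.348013

0.3480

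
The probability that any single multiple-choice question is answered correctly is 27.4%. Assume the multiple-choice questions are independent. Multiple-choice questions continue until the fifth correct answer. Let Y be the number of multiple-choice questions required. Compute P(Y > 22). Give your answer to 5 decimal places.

0.23846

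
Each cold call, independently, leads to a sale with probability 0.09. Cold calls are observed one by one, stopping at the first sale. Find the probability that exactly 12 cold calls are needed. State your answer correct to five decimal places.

0.03189

Geometric (trials to first success), p = 0.09.
P(Y = 12) = (1−p)^11 · p = 0.35437 · 0.09 = 0.0318932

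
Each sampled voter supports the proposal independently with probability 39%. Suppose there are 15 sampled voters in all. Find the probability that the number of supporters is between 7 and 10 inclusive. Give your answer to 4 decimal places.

0.3520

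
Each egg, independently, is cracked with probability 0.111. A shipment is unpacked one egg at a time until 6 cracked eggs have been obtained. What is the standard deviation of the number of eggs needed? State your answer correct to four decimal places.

Y = total eggs until the sixth success; negative binomial with r=6, p=0.111.
SD(Y) = √[r(1−p)/p²] = √(432.919406) = 20.806715

20.8067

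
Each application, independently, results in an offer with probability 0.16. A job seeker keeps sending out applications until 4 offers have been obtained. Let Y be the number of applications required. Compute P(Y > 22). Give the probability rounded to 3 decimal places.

Needing more than 22 applications ⇔ fewer than 4 successes in the first 22. With X ~ Binomial(22, 0.16), P(Y > 22) = P(X ≤ 3).
  k=0: C(22,0)·0.16^0·0.84^22 = 0.02158
  k=1: C(22,1)·0.16^1·0.84^21 = 0.09045
  k=2: C(22,2)·0.16^2·0.84^20 = 0.18090
  k=3: C(22,3)·0.16^3·0.84^19 = 0.22971
P(X ≤ 3) = 0.52265

0.523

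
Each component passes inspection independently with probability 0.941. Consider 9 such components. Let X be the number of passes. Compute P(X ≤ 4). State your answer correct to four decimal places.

0.0001

X ~ Binomial(9, 0.941); P(X ≤ 4) = Σ C(9,k) p^k (1−p)^(9−k) over k:
  k=0: C(9,0)·0.941^0·0.059^9 = 0.000000
  k=1: C(9,1)·0.941^1·0.059^8 = 0.000000
  k=2: C(9,2)·0.941^2·0.059^7 = 0.000000
  k=3: C(9,3)·0.941^3·0.059^6 = 0.000003
  k=4: C(9,4)·0.941^4·0.059^5 = 0.000071
Total = 0.000074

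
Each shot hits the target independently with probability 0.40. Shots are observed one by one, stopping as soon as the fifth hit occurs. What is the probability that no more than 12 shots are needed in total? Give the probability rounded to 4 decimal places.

Finishing within 12 shots ⇔ at least 5 successes in the first 12. With X ~ Binomial(12, 0.40), P(Y ≤ 12) = 1 − P(X ≤ 4).
  k=0: C(12,0)·0.40^0·0.60^12 = 0.002177
  k=1: C(12,1)·0.40^1·0.60^11 = 0.017414
  k=2: C(12,2)·0.40^2·0.60^10 = 0.063852
  k=3: C(12,3)·0.40^3·0.60^9 = 0.141894
  k=4: C(12,4)·0.40^4·0.60^8 = 0.212841
1 − 0.438178 = 0.561822

0.5618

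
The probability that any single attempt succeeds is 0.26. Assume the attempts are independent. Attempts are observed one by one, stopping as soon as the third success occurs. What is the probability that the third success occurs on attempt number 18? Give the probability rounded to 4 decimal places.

Y = trial on which the third success occurs; negative binomial, r=3, p=0.26.
P(Y=18) = C(17,2) · p^3 · (1−p)^15
= 136 · 0.017576 · 0.010926 = 0.026118

0.0261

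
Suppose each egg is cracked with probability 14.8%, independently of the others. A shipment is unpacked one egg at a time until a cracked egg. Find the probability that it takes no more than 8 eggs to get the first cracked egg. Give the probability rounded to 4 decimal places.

0.7223

Y = number of eggs to the first success; geometric, p = 0.148.
P(Y ≤ 8) = 1 − (1−p)^8 = 1 − 0.277662 = 0.722338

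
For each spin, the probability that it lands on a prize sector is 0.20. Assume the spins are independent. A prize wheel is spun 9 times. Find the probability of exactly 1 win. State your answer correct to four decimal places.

0.3020

X ~ Binomial(n=9, p=0.20).
P(X=1) = C(9,1) · p^1 · (1−p)^8
= 9 · 0.2 · 0.16777 = 0.301990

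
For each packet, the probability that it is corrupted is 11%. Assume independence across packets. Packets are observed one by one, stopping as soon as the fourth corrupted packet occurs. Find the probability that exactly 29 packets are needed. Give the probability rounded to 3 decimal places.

0.026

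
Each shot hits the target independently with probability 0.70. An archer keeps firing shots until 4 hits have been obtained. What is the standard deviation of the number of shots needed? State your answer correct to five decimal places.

1.56492

Y = total shots until the fourth success; negative binomial with r=4, p=0.70.
SD(Y) = √[r(1−p)/p²] = √(2.4489796) = 1.5649216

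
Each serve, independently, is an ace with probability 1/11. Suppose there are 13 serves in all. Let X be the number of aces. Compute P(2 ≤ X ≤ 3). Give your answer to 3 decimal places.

X ~ Binomial(13, 0.090909); P(2 ≤ X ≤ 3) = Σ C(13,k) p^k (1−p)^(13−k) over k:
  k=2: C(13,2)·0.090909^2·0.909091^11 = 0.22594
  k=3: C(13,3)·0.090909^3·0.909091^10 = 0.08284
Total = 0.30878

0.309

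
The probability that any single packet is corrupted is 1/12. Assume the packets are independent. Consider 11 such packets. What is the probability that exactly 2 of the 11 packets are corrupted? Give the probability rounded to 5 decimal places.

0.17454

X ~ Binomial(n=11, p=0.083333).
P(X=2) = C(11,2) · p^2 · (1−p)^9
= 55 · 0.0069444 · 0.45699 = 0.1745433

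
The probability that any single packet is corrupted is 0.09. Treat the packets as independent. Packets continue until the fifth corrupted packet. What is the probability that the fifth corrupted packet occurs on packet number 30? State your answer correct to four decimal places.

0.0133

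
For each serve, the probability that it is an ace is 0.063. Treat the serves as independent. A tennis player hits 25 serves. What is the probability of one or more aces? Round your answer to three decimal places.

P(at least one) = 1 − P(none) = 1 − (1 − 0.063)^25
= 1 − 0.19656 = 0.80344

0.803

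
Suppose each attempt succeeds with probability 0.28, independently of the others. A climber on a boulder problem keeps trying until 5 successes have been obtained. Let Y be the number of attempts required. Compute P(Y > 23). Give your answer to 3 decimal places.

0.186

Needing more than 23 attempts ⇔ fewer than 5 successes in the first 23. With X ~ Binomial(23, 0.28), P(Y > 23) = P(X ≤ 4).
  k=0: C(23,0)·0.28^0·0.72^23 = 0.00052
  k=1: C(23,1)·0.28^1·0.72^22 = 0.00468
  k=2: C(23,2)·0.28^2·0.72^21 = 0.02002
  k=3: C(23,3)·0.28^3·0.72^20 = 0.05449
  k=4: C(23,4)·0.28^4·0.72^19 = 0.10596
P(X ≤ 4) = 0.18567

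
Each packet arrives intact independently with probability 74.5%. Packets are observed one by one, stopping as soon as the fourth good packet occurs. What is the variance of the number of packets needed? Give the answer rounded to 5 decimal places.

1.83776

Y = total packets until the fourth success; negative binomial with r=4, p=0.745.
Var(Y) = r(1−p)/p² = 4·0.255 / 0.745² = 1.8377551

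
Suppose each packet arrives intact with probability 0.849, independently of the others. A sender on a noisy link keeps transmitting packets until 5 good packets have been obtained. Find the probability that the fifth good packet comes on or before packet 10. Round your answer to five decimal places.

0.99857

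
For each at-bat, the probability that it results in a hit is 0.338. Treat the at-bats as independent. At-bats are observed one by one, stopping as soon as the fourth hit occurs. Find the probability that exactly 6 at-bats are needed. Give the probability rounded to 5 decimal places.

Y = trial on which the fourth success occurs; negative binomial, r=4, p=0.338.
P(Y=6) = C(5,3) · p^4 · (1−p)^2
= 10 · 0.013052 · 0.43824 = 0.0571983

0.05720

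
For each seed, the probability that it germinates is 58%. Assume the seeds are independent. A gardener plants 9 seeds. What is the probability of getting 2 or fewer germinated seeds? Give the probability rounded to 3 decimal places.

X ~ Binomial(9, 0.58); P(X ≤ 2) = Σ C(9,k) p^k (1−p)^(9−k) over k:
  k=0: C(9,0)·0.58^0·0.42^9 = 0.00041
  k=1: C(9,1)·0.58^1·0.42^8 = 0.00505
  k=2: C(9,2)·0.58^2·0.42^7 = 0.02792
Total = 0.03338

0.033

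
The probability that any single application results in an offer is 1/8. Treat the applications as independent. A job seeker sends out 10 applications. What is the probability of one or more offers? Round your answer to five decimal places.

0.73692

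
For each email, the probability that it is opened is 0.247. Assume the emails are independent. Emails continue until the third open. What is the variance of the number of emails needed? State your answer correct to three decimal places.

Y = total emails until the third success; negative binomial with r=3, p=0.247.
Var(Y) = r(1−p)/p² = 3·0.753 / 0.247² = 37.02732

37.027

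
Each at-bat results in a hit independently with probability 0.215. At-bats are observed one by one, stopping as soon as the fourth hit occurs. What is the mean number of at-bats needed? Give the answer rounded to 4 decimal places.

Y = total at-bats until the fourth success; negative binomial with r=4, p=0.215.
E[Y] = r / p = 4 / 0.215 = 18.604651

18.6047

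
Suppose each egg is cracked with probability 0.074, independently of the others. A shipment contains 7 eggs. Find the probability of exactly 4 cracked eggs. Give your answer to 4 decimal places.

0.0008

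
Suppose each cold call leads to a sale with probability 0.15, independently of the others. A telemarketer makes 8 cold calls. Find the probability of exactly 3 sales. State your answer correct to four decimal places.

X ~ Binomial(n=8, p=0.15).
P(X=3) = C(8,3) · p^3 · (1−p)^5
= 56 · 0.003375 · 0.44371 = 0.083860

0.0839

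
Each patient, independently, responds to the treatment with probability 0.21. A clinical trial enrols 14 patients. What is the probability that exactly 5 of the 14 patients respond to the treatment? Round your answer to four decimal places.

0.0980

X ~ Binomial(n=14, p=0.21).
P(X=5) = C(14,5) · p^5 · (1−p)^9
= 2002 · 0.00040841 · 0.11985 = 0.097995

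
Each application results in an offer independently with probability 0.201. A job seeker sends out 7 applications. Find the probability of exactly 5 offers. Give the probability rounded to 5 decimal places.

0.00440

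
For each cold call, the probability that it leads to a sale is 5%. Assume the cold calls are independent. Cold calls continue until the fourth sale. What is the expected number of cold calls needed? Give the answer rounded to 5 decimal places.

Y = total cold calls until the fourth success; negative binomial with r=4, p=0.05.
E[Y] = r / p = 4 / 0.05 = 80.0000000

80.00000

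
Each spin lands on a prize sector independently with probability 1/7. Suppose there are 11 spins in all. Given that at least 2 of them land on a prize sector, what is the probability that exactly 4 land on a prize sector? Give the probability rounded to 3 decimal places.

0.097

X ~ Binomial(11, 0.142857). Want P(X=4 | X≥2) = P(X=4) / P(X≥2).
P(X=4) = C(11,4)·0.142857^4·0.857143^7 = 0.04672
P(X≥2) = 1 − 0.18348 − 0.33638 = 0.48014
Ratio = 0.04672 / 0.48014 = 0.09730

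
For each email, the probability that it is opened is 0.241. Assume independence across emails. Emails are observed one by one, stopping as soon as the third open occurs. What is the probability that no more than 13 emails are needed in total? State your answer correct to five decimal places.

0.63958

Finishing within 13 emails ⇔ at least 3 successes in the first 13. With X ~ Binomial(13, 0.241), P(Y ≤ 13) = 1 − P(X ≤ 2).
  k=0: C(13,0)·0.241^0·0.759^13 = 0.0277423
  k=1: C(13,1)·0.241^1·0.759^12 = 0.1145148
  k=2: C(13,2)·0.241^2·0.759^11 = 0.2181666
1 − 0.3604237 = 0.6395763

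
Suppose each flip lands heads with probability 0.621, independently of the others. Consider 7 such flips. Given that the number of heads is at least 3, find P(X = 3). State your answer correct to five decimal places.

0.18744

X ~ Binomial(7, 0.621). Want P(X=3 | X≥3) = P(X=3) / P(X≥3).
P(X=3) = C(7,3)·0.621^3·0.379^4 = 0.1729417
P(X≥3) = 1 − 0.0011232 − 0.0128832 − 0.0633284 = 0.9226651
Ratio = 0.1729417 / 0.9226651 = 0.1874371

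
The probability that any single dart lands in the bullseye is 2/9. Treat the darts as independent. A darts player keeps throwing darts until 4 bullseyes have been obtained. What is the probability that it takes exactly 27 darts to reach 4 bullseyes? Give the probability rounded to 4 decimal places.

0.0196

Y = trial on which the fourth success occurs; negative binomial, r=4, p=0.222222.
P(Y=27) = C(26,3) · p^4 · (1−p)^23
= 2600 · 0.0024387 · 0.003088 = 0.019579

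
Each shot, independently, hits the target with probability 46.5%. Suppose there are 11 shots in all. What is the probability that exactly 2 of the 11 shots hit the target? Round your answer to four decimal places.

0.0427

X ~ Binomial(n=11, p=0.465).
P(X=2) = C(11,2) · p^2 · (1−p)^9
= 55 · 0.21623 · 0.0035907 = 0.042702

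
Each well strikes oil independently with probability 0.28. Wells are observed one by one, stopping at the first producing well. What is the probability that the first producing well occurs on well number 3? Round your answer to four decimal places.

Geometric (trials to first success), p = 0.28.
P(Y = 3) = (1−p)^2 · p = 0.5184 · 0.28 = 0.145152

0.1452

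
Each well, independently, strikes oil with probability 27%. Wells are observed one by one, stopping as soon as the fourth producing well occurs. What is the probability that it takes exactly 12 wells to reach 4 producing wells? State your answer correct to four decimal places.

0.0707

Y = trial on which the fourth success occurs; negative binomial, r=4, p=0.27.
P(Y=12) = C(11,3) · p^4 · (1−p)^8
= 165 · 0.0053144 · 0.080646 = 0.070717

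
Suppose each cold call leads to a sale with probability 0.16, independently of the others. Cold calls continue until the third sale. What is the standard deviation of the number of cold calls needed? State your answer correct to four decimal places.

9.9216

Y = total cold calls until the third success; negative binomial with r=3, p=0.16.
SD(Y) = √[r(1−p)/p²] = √(98.437500) = 9.921567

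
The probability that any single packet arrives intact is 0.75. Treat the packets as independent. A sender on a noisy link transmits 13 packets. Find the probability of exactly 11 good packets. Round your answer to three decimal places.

0.206

X ~ Binomial(n=13, p=0.75).
P(X=11) = C(13,11) · p^11 · (1−p)^2
= 78 · 0.042235 · 0.0625 = 0.20590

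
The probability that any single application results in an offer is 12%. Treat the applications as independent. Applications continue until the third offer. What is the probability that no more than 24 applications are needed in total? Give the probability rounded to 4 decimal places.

0.5625

Finishing within 24 applications ⇔ at least 3 successes in the first 24. With X ~ Binomial(24, 0.12), P(Y ≤ 24) = 1 − P(X ≤ 2).
  k=0: C(24,0)·0.12^0·0.88^24 = 0.046514
  k=1: C(24,1)·0.12^1·0.88^23 = 0.152228
  k=2: C(24,2)·0.12^2·0.88^22 = 0.238721
1 − 0.437463 = 0.562537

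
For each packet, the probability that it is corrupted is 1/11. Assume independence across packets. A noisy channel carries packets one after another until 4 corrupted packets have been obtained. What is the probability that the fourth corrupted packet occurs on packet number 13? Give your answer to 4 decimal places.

0.0064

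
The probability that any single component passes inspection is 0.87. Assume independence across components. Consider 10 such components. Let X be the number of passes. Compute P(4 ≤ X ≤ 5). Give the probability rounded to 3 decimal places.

0.005

X ~ Binomial(10, 0.87); P(4 ≤ X ≤ 5) = Σ C(10,k) p^k (1−p)^(10−k) over k:
  k=4: C(10,4)·0.87^4·0.13^6 = 0.00058
  k=5: C(10,5)·0.87^5·0.13^5 = 0.00466
Total = 0.00524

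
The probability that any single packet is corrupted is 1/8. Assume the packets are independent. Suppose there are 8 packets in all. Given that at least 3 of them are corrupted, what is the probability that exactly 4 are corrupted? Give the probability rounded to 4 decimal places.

0.1487

X ~ Binomial(8, 0.125). Want P(X=4 | X≥3) = P(X=4) / P(X≥3).
P(X=4) = C(8,4)·0.125^4·0.875^4 = 0.010018
P(X≥3) = 1 − 0.343609 − 0.392696 − 0.196348 = 0.067347
Ratio = 0.010018 / 0.067347 = 0.148748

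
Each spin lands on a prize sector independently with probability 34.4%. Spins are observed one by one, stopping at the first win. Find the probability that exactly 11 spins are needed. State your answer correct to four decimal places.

0.0051

Geometric (trials to first success), p = 0.344.
P(Y = 11) = (1−p)^10 · p = 0.014758 · 0.344 = 0.005077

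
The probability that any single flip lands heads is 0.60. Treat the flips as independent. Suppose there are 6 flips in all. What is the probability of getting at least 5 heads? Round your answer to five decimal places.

X ~ Binomial(6, 0.60); P(X ≥ 5) = Σ C(6,k) p^k (1−p)^(6−k) over k:
  k=5: C(6,5)·0.60^5·0.40^1 = 0.1866240
  k=6: C(6,6)·0.60^6·0.40^0 = 0.0466560
Total = 0.2332800

0.23328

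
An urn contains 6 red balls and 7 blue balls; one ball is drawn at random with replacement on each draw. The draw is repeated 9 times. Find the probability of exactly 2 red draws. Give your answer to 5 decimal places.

X ~ Binomial(n=9, p=0.461538).
P(X=2) = C(9,2) · p^2 · (1−p)^7
= 36 · 0.21302 · 0.013125 = 0.1006471

0.10065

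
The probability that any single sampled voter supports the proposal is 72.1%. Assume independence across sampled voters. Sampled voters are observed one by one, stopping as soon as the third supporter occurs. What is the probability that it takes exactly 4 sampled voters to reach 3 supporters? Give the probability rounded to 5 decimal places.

Y = trial on which the third success occurs; negative binomial, r=3, p=0.721.
P(Y=4) = C(3,2) · p^3 · (1−p)^1
= 3 · 0.37481 · 0.279 = 0.3137121

0.31371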